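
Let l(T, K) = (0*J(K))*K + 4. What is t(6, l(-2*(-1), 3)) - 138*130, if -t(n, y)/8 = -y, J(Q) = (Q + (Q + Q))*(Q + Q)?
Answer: -17908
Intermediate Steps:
J(Q) = 6*Q² (J(Q) = (Q + 2*Q)*(2*Q) = (3*Q)*(2*Q) = 6*Q²)
l(T, K) = 4 (l(T, K) = (0*(6*K²))*K + 4 = 0*K + 4 = 0 + 4 = 4)
t(n, y) = 8*y (t(n, y) = -(-8)*y = 8*y)
t(6, l(-2*(-1), 3)) - 138*130 = 8*4 - 138*130 = 32 - 17940 = -17908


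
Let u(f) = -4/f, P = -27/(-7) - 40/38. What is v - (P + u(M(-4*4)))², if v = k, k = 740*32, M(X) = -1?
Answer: 418056495/17689 ≈ 23634.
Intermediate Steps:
P = 373/133 (P = -27*(-⅐) - 40*1/38 = 27/7 - 20/19 = 373/133 ≈ 2.8045)
k = 23680
v = 23680
v - (P + u(M(-4*4)))² = 23680 - (373/133 - 4/(-1))² = 23680 - (373/133 - 4*(-1))² = 23680 - (373/133 + 4)² = 23680 - (905/133)² = 23680 - 1*819025/17689 = 23680 - 819025/17689 = 418056495/17689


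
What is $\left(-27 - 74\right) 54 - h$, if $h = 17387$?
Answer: $-22841$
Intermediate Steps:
$\left(-27 - 74\right) 54 - h = \left(-27 - 74\right) 54 - 17387 = \left(-101\right) 54 - 17387 = -5454 - 17387 = -22841$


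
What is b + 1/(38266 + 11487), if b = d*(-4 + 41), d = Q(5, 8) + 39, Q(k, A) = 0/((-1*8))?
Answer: 71793580/49753 ≈ 1443.0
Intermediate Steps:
Q(k, A) = 0 (Q(k, A) = 0/(-8) = 0*(-1/8) = 0)
d = 39 (d = 0 + 39 = 39)
b = 1443 (b = 39*(-4 + 41) = 39*37 = 1443)
b + 1/(38266 + 11487) = 1443 + 1/(38266 + 11487) = 1443 + 1/49753 = 71793580/49753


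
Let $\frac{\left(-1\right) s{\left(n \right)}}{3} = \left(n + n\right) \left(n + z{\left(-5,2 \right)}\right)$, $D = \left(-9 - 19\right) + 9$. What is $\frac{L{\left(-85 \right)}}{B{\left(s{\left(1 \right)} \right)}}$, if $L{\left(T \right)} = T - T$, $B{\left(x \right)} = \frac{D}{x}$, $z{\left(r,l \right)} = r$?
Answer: $0$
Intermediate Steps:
$D = -19$ ($D = -28 + 9 = -19$)
$s{\left(n \right)} = - 6 n \left(-5 + n\right)$ ($s{\left(n \right)} = - 3 \left(n + n\right) \left(n - 5\right) = - 3 \cdot 2 n \left(-5 + n\right) = - 6 n \left(-5 + n\right)$)
$B{\left(x \right)} = - \frac{19}{x}$
$L{\left(T \right)} = 0$
$\frac{L{\left(-85 \right)}}{B{\left(s{\left(1 \right)} \right)}} = \frac{0}{\left(-19\right) \frac{1}{6 \cdot 1 \left(5 - 1\right)}} = \frac{0}{\left(-19\right) \frac{1}{6 \cdot 1 \cdot 4}} = \frac{0}{\left(-19\right) \frac{1}{24}} = \frac{0}{- \frac{19}{24}} = 0 \left(- \frac{24}{19}\right) = 0$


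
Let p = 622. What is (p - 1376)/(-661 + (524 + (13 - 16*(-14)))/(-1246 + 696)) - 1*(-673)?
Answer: 245596003/364311 ≈ 674.14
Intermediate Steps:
(p - 1376)/(-661 + (524 + (13 - 16*(-14)))/(-1246 + 696)) - 1*(-673) = (622 - 1376)/(-661 + (524 + (13 - 16*(-14)))/(-1246 + 696)) - 1*(-673) = -754/(-661 + (524 + (13 + 224))/(-550)) + 673 = -754/(-661 + (524 + 237)*(-1/550)) + 673 = -754/(-661 + 761*(-1/550)) + 673 = -754/(-661 - 761/550) + 673 = -754/(-364311/550) + 673 = -754*(-550/364311) + 673 = 414700/364311 + 673 = 245596003/364311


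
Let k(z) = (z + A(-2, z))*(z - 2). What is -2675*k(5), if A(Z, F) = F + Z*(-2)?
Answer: -112350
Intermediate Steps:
A(Z, F) = F - 2*Z
k(z) = (-2 + z)*(4 + 2*z) (k(z) = (z + (z - 2*(-2)))*(z - 2) = (z + (z + 4))*(-2 + z) = (z + (4 + z))*(-2 + z) = (4 + 2*z)*(-2 + z) = (-2 + z)*(4 + 2*z))
-2675*k(5) = -2675*(-8 + 2*5**2) = -2675*(-8 + 2*25) = -2675*(-8 + 50) = -2675*42 = -112350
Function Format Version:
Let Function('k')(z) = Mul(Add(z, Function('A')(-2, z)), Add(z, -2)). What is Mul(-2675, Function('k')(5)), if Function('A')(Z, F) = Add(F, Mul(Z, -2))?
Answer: -112350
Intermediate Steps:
Function('A')(Z, F) = Add(F, Mul(-2, Z))
Function('k')(z) = Mul(Add(-2, z), Add(4, Mul(2, z))) (Function('k')(z) = Mul(Add(z, Add(z, Mul(-2, -2))), Add(z, -2)) = Mul(Add(z, Add(z, 4)), Add(-2, z)) = Mul(Add(z, Add(4, z)), Add(-2, z)) = Mul(Add(4, Mul(2, z)), Add(-2, z)) = Mul(Add(-2, z), Add(4, Mul(2, z))))
Mul(-2675, Function('k')(5)) = Mul(-2675, Add(-8, Mul(2, Pow(5, 2)))) = Mul(-2675, Add(-8, Mul(2, 25))) = Mul(-2675, Add(-8, 50)) = Mul(-2675, 42) = -112350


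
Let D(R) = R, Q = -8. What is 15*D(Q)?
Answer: -120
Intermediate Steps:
15*D(Q) = 15*(-8) = -120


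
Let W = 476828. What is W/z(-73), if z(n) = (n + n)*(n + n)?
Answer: 119207/5329 ≈ 22.369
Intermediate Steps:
z(n) = 4*n² (z(n) = (2*n)*(2*n) = 4*n²)
W/z(-73) = 476828/((4*(-73)²)) = 476828/((4*5329)) = 476828/21316 = 476828*(1/21316) = 119207/5329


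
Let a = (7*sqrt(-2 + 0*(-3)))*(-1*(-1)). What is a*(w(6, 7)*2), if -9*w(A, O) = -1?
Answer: 14*I*sqrt(2)/9 ≈ 2.1999*I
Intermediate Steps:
w(A, O) = 1/9 (w(A, O) = -1/9*(-1) = 1/9)
a = 7*I*sqrt(2) (a = (7*sqrt(-2 + 0))*1 = (7*sqrt(-2))*1 = (7*(I*sqrt(2)))*1 = (7*I*sqrt(2))*1 = 7*I*sqrt(2) ≈ 9.8995*I)
a*(w(6, 7)*2) = (7*I*sqrt(2))*((1/9)*2) = (7*I*sqrt(2))*(2/9) = 14*I*sqrt(2)/9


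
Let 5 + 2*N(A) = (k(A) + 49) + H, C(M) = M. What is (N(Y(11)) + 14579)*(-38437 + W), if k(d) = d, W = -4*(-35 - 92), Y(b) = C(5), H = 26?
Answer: -1108778457/2 ≈ -5.5439e+8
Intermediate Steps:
Y(b) = 5
W = 508 (W = -4*(-127) = 508)
N(A) = 35 + A/2 (N(A) = -5/2 + ((A + 49) + 26)/2 = -5/2 + ((49 + A) + 26)/2 = -5/2 + (75 + A)/2 = -5/2 + (75/2 + A/2) = 35 + A/2)
(N(Y(11)) + 14579)*(-38437 + W) = ((35 + (½)*5) + 14579)*(-38437 + 508) = ((35 + 5/2) + 14579)*(-37929) = (75/2 + 14579)*(-37929) = (29233/2)*(-37929) = -1108778457/2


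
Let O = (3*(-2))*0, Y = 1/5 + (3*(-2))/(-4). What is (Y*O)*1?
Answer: 0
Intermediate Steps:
Y = 17/10 (Y = 1*(⅕) - 6*(-¼) = ⅕ + 3/2 = 17/10 ≈ 1.7000)
O = 0 (O = -6*0 = 0)
(Y*O)*1 = ((17/10)*0)*1 = 0*1 = 0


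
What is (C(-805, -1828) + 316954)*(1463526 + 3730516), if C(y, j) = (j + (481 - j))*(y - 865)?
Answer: -2525945729272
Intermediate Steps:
C(y, j) = -416065 + 481*y (C(y, j) = 481*(-865 + y) = -416065 + 481*y)
(C(-805, -1828) + 316954)*(1463526 + 3730516) = ((-416065 + 481*(-805)) + 316954)*(1463526 + 3730516) = ((-416065 - 387205) + 316954)*5194042 = (-803270 + 316954)*5194042 = -486316*5194042 = -2525945729272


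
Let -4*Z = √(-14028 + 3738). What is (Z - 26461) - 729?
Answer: -27190 - 7*I*√210/4 ≈ -27190.0 - 25.36*I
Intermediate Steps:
Z = -7*I*√210/4 (Z = -√(-14028 + 3738)/4 = -7*I*√210/4 ≈ -25.36*I)
(Z - 26461) - 729 = (-7*I*√210/4 - 26461) - 729 = (-26461 - 7*I*√210/4) - 729 = -27190 - 7*I*√210/4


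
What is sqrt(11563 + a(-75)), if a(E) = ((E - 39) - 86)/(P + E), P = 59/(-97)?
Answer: sqrt(155521947407)/3667 ≈ 107.54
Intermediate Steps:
P = -59/97 (P = 59*(-1/97) = -59/97 ≈ -0.60825)
a(E) = (-125 + E)/(-59/97 + E) (a(E) = ((E - 39) - 86)/(-59/97 + E) = ((-39 + E) - 86)/(-59/97 + E) = (-125 + E)/(-59/97 + E))
sqrt(11563 + a(-75)) = sqrt(11563 + 97*(-125 - 75)/(-59 + 97*(-75))) = sqrt(11563 + 97*(-200)/(-59 - 7275)) = sqrt(11563 + 97*(-200)/(-7334)) = sqrt(11563 + 97*(-1/7334)*(-200)) = sqrt(11563 + 9700/3667) = sqrt(42411221/3667) = sqrt(155521947407)/3667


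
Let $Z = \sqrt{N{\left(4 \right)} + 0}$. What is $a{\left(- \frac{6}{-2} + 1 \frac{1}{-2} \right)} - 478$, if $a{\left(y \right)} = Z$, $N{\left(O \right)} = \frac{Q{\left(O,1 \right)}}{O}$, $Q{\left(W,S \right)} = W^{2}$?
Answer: $-476$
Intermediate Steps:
$N{\left(O \right)} = O$ ($N{\left(O \right)} = \frac{O^{2}}{O} = O$)
$Z = 2$ ($Z = \sqrt{4 + 0} = \sqrt{4} = 2$)
$a{\left(y \right)} = 2$
$a{\left(- \frac{6}{-2} + 1 \frac{1}{-2} \right)} - 478 = 2 - 478 = -476$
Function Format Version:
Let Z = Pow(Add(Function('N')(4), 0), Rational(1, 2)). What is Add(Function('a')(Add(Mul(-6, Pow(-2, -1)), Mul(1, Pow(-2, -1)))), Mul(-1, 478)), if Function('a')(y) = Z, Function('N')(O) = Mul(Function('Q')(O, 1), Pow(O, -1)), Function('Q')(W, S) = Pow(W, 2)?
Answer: -476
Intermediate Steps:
Function('N')(O) = O (Function('N')(O) = Mul(Pow(O, 2), Pow(O, -1)) = O)
Z = 2 (Z = Pow(Add(4, 0), Rational(1, 2)) = Pow(4, Rational(1, 2)) = 2)
Function('a')(y) = 2
Add(Function('a')(Add(Mul(-6, Pow(-2, -1)), Mul(1, Pow(-2, -1)))), Mul(-1, 478)) = Add(2, Mul(-1, 478)) = Add(2, -478) = -476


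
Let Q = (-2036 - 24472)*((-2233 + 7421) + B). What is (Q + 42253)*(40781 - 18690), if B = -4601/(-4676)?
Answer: -3551041504077386/1169 ≈ -3.0377e+12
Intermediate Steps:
B = 4601/4676 (B = -4601*(-1/4676) = 4601/4676 ≈ 0.98396)
Q = -160795467003/1169 (Q = (-2036 - 24472)*((-2233 + 7421) + 4601/4676) = -26508*(5188 + 4601/4676) = -26508*24263689/4676 = -160795467003/1169 ≈ -1.3755e+8)
(Q + 42253)*(40781 - 18690) = (-160795467003/1169 + 42253)*(40781 - 18690) = -160746073246/1169*22091 = -3551041504077386/1169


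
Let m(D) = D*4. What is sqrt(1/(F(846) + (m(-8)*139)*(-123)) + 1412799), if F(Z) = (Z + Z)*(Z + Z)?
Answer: sqrt(1026741232756022259)/852492 ≈ 1188.6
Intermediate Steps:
m(D) = 4*D
F(Z) = 4*Z**2 (F(Z) = (2*Z)*(2*Z) = 4*Z**2)
sqrt(1/(F(846) + (m(-8)*139)*(-123)) + 1412799) = sqrt(1/(4*846**2 + ((4*(-8))*139)*(-123)) + 1412799) = sqrt(1/(4*715716 - 32*139*(-123)) + 1412799) = sqrt(1/(2862864 - 4448*(-123)) + 1412799) = sqrt(1/(2862864 + 547104) + 1412799) = sqrt(1/3409968 + 1412799) = sqrt(4817599380433/3409968) = sqrt(1026741232756022259)/852492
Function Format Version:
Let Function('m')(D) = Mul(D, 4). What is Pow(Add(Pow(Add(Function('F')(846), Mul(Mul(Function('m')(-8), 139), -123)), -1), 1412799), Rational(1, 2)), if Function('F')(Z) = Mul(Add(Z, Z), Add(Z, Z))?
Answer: Mul(Rational(1, 852492), Pow(1026741232756022259, Rational(1, 2))) ≈ 1188.6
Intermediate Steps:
Function('m')(D) = Mul(4, D)
Function('F')(Z) = Mul(4, Pow(Z, 2)) (Function('F')(Z) = Mul(Mul(2, Z), Mul(2, Z)) = Mul(4, Pow(Z, 2)))
Pow(Add(Pow(Add(Function('F')(846), Mul(Mul(Function('m')(-8), 139), -123)), -1), 1412799), Rational(1, 2)) = Pow(Add(Pow(Add(Mul(4, Pow(846, 2)), Mul(Mul(Mul(4, -8), 139), -123)), -1), 1412799), Rational(1, 2)) = Pow(Add(Pow(Add(Mul(4, 715716), Mul(Mul(-32, 139), -123)), -1), 1412799), Rational(1, 2)) = Pow(Add(Pow(Add(2862864, Mul(-4448, -123)), -1), 1412799), Rational(1, 2)) = Pow(Add(Pow(Add(2862864, 547104), -1), 1412799), Rational(1, 2)) = Pow(Add(Pow(3409968, -1), 1412799), Rational(1, 2)) = Pow(Add(Rational(1, 3409968), 1412799), Rational(1, 2)) = Pow(Rational(4817599380433, 3409968), Rational(1, 2)) = Mul(Rational(1, 852492), Pow(1026741232756022259, Rational(1, 2)))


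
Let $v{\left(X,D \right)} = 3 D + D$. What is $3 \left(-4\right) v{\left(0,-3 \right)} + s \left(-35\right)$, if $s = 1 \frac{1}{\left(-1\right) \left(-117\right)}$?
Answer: $\frac{16813}{117} \approx 143.7$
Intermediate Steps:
$s = \frac{1}{117}$ ($s = 1 \cdot \frac{1}{117} = \frac{1}{117} \approx 0.008547$)
$v{\left(X,D \right)} = 4 D$
$3 \left(-4\right) v{\left(0,-3 \right)} + s \left(-35\right) = 3 \left(-4\right) 4 \left(-3\right) + \frac{1}{117} \left(-35\right) = \left(-12\right) \left(-12\right) - \frac{35}{117} = 144 - \frac{35}{117} = \frac{16813}{117}$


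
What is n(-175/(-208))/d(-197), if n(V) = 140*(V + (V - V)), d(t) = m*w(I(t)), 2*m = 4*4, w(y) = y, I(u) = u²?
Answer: 6125/16144544 ≈ 0.00037938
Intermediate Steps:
m = 8 (m = (4*4)/2 = (½)*16 = 8)
d(t) = 8*t²
n(V) = 140*V (n(V) = 140*(V + 0) = 140*V)
n(-175/(-208))/d(-197) = (140*(-175/(-208)))/((8*(-197)²)) = (140*(-175*(-1/208)))/((8*38809)) = (140*(175/208))/310472 = (6125/52)*(1/310472) = 6125/16144544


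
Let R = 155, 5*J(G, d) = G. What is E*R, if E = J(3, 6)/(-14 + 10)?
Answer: -93/4 ≈ -23.250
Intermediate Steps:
J(G, d) = G/5
E = -3/20 (E = ((⅕)*3)/(-14 + 10) = (⅗)/(-4) = (⅗)*(-¼) = -3/20 ≈ -0.15000)
E*R = -3/20*155 = -93/4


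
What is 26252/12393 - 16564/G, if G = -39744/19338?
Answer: 18382882379/2280312 ≈ 8061.6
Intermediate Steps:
G = -6624/3223 (G = -39744*1/19338 = -6624/3223 ≈ -2.0552)
26252/12393 - 16564/G = 26252/12393 - 16564/(-6624/3223) = 26252*(1/12393) - 16564*(-3223/6624) = 26252/12393 + 13346443/1656 = 18382882379/2280312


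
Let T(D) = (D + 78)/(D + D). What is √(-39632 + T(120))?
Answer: I*√15852470/20 ≈ 199.08*I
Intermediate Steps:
T(D) = (78 + D)/(2*D) (T(D) = (78 + D)/((2*D)) = (78 + D)*(1/(2*D)) = (78 + D)/(2*D))
√(-39632 + T(120)) = √(-39632 + (½)*(78 + 120)/120) = √(-39632 + (½)*(1/120)*198) = √(-39632 + 33/40) = √(-1585247/40) = I*√15852470/20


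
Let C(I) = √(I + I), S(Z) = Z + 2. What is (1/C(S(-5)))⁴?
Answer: 1/36 ≈ 0.027778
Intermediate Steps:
S(Z) = 2 + Z
C(I) = √2*√I (C(I) = √(2*I) = √2*√I)
(1/C(S(-5)))⁴ = (1/(√2*√(2 - 5)))⁴ = (1/(√2*√(-3)))⁴ = (1/(√2*(I*√3)))⁴ = (1/(I*√6))⁴ = (-I*√6/6)⁴ = 1/36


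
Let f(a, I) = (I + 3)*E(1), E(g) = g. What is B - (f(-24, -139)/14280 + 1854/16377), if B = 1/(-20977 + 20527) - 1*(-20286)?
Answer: 3386730019/166950 ≈ 20286.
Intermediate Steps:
f(a, I) = 3 + I (f(a, I) = (I + 3)*1 = (3 + I)*1 = 3 + I)
B = 9128699/450 (B = 1/(-450) + 20286 = -1/450 + 20286 = 9128699/450 ≈ 20286.)
B - (f(-24, -139)/14280 + 1854/16377) = 9128699/450 - ((3 - 139)/14280 + 1854/16377) = 9128699/450 - (-136*1/14280 + 1854*(1/16377)) = 9128699/450 - (-1/105 + 6/53) = 9128699/450 - 1*577/5565 = 9128699/450 - 577/5565 = 3386730019/166950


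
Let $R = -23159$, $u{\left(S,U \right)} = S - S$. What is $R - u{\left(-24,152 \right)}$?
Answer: $-23159$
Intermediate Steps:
$u{\left(S,U \right)} = 0$
$R - u{\left(-24,152 \right)} = -23159 - 0 = -23159 + 0 = -23159$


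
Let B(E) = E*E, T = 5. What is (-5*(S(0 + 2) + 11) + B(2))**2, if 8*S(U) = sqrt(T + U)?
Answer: 166639/64 + 255*sqrt(7)/4 ≈ 2772.4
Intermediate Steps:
B(E) = E**2
S(U) = sqrt(5 + U)/8
(-5*(S(0 + 2) + 11) + B(2))**2 = (-5*(sqrt(5 + (0 + 2))/8 + 11) + 2**2)**2 = (-5*(sqrt(5 + 2)/8 + 11) + 4)**2 = (-5*(sqrt(7)/8 + 11) + 4)**2 = (-5*(11 + sqrt(7)/8) + 4)**2 = ((-55 - 5*sqrt(7)/8) + 4)**2 = (-51 - 5*sqrt(7)/8)**2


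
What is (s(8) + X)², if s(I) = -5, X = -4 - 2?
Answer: 121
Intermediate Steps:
X = -6
(s(8) + X)² = (-5 - 6)² = (-11)² = 121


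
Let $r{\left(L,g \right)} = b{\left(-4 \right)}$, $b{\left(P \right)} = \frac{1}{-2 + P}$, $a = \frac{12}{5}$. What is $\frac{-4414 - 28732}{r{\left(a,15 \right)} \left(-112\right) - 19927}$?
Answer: $\frac{99438}{59725} \approx 1.6649$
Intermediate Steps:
$a = \frac{12}{5}$ ($a = 12 \cdot \frac{1}{5} = \frac{12}{5} \approx 2.4$)
$r{\left(L,g \right)} = - \frac{1}{6}$ ($r{\left(L,g \right)} = \frac{1}{-2 - 4} = \frac{1}{-6} = - \frac{1}{6}$)
$\frac{-4414 - 28732}{r{\left(a,15 \right)} \left(-112\right) - 19927} = \frac{-4414 - 28732}{\left(- \frac{1}{6}\right) \left(-112\right) - 19927} = \frac{-4414 - 28732}{\frac{56}{3} - 19927} = - \frac{33146}{- \frac{59725}{3}} = \left(-33146\right) \left(- \frac{3}{59725}\right) = \frac{99438}{59725}$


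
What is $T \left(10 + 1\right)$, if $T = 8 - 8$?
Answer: $0$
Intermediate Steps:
$T = 0$ ($T = 8 - 8 = 0$)
$T \left(10 + 1\right) = 0 \left(10 + 1\right) = 0 \cdot 11 = 0$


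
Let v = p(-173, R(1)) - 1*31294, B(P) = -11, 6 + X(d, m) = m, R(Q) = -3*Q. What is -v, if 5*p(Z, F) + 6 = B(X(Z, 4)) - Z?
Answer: 156314/5 ≈ 31263.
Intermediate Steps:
X(d, m) = -6 + m
p(Z, F) = -17/5 - Z/5 (p(Z, F) = -6/5 + (-11 - Z)/5 = -6/5 + (-11/5 - Z/5) = -17/5 - Z/5)
v = -156314/5 (v = (-17/5 - ⅕*(-173)) - 1*31294 = (-17/5 + 173/5) - 31294 = 156/5 - 31294 = -156314/5 ≈ -31263.)
-v = -1*(-156314/5) = 156314/5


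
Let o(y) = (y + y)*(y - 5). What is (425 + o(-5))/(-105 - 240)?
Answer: -35/23 ≈ -1.5217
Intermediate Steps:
o(y) = 2*y*(-5 + y) (o(y) = (2*y)*(-5 + y) = 2*y*(-5 + y))
(425 + o(-5))/(-105 - 240) = (425 + 2*(-5)*(-5 - 5))/(-105 - 240) = (425 + 2*(-5)*(-10))/(-345) = (425 + 100)*(-1/345) = 525*(-1/345) = -35/23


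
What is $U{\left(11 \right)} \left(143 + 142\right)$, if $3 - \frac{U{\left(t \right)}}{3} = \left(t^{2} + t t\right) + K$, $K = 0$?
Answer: $-204345$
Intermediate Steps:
$U{\left(t \right)} = 9 - 6 t^{2}$ ($U{\left(t \right)} = 9 - 3 \left(\left(t^{2} + t t\right) + 0\right) = 9 - 3 \left(\left(t^{2} + t^{2}\right) + 0\right) = 9 - 3 \left(2 t^{2} + 0\right) = 9 - 3 \cdot 2 t^{2} = 9 - 6 t^{2}$)
$U{\left(11 \right)} \left(143 + 142\right) = \left(9 - 6 \cdot 11^{2}\right) \left(143 + 142\right) = \left(9 - 726\right) 285 = \left(-717\right) 285 = -204345$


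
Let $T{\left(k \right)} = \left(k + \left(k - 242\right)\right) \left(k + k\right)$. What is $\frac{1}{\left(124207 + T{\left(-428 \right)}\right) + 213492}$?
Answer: $\frac{1}{1277587} \approx 7.8273 \cdot 10^{-7}$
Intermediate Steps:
$T{\left(k \right)} = 2 k \left(-242 + 2 k\right)$ ($T{\left(k \right)} = \left(k + \left(-242 + k\right)\right) 2 k = \left(-242 + 2 k\right) 2 k = 2 k \left(-242 + 2 k\right)$)
$\frac{1}{\left(124207 + T{\left(-428 \right)}\right) + 213492} = \frac{1}{\left(124207 + 4 \left(-428\right) \left(-121 - 428\right)\right) + 213492} = \frac{1}{\left(124207 + 4 \left(-428\right) \left(-549\right)\right) + 213492} = \frac{1}{\left(124207 + 939888\right) + 213492} = \frac{1}{1064095 + 213492} = \frac{1}{1277587}$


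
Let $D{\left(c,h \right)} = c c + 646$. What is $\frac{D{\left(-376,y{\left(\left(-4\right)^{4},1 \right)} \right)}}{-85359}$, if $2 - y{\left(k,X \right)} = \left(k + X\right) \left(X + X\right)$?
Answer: $- \frac{142022}{85359} \approx -1.6638$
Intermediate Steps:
$y{\left(k,X \right)} = 2 - 2 X \left(X + k\right)$ ($y{\left(k,X \right)} = 2 - \left(k + X\right) \left(X + X\right) = 2 - \left(X + k\right) 2 X = 2 - 2 X \left(X + k\right)$)
$D{\left(c,h \right)} = 646 + c^{2}$ ($D{\left(c,h \right)} = c^{2} + 646 = 646 + c^{2}$)
$\frac{D{\left(-376,y{\left(\left(-4\right)^{4},1 \right)} \right)}}{-85359} = \frac{646 + \left(-376\right)^{2}}{-85359} = \left(646 + 141376\right) \left(- \frac{1}{85359}\right) = 142022 \left(- \frac{1}{85359}\right) = - \frac{142022}{85359}$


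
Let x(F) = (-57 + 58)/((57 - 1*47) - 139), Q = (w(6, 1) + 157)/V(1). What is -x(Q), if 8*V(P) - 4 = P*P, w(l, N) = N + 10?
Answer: 1/129 ≈ 0.0077519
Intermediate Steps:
w(l, N) = 10 + N
V(P) = ½ + P²/8 (V(P) = ½ + (P*P)/8 = ½ + P²/8)
Q = 1344/5 (Q = ((10 + 1) + 157)/(½ + (⅛)*1²) = (11 + 157)/(½ + (⅛)*1) = 168/(½ + ⅛) = 168/(5/8) = 168*(8/5) = 1344/5 ≈ 268.80)
x(F) = -1/129 (x(F) = 1/((57 - 47) - 139) = 1/(10 - 139) = 1/(-129) = 1*(-1/129) = -1/129)
-x(Q) = -1*(-1/129) = 1/129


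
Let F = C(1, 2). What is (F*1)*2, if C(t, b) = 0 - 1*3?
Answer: -6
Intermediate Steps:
C(t, b) = -3 (C(t, b) = 0 - 3 = -3)
F = -3
(F*1)*2 = -3*1*2 = -3*2 = -6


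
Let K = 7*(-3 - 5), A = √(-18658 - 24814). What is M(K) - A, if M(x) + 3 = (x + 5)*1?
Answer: -54 - 4*I*√2717 ≈ -54.0 - 208.5*I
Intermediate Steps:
A = 4*I*√2717 (A = √(-43472) = 4*I*√2717 ≈ 208.5*I)
K = -56 (K = 7*(-8) = -56)
M(x) = 2 + x (M(x) = -3 + (x + 5)*1 = -3 + (5 + x)*1 = -3 + (5 + x) = 2 + x)
M(K) - A = (2 - 56) - 4*I*√2717 = -54 - 4*I*√2717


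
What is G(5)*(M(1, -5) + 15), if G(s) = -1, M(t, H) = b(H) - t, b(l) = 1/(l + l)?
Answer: -139/10 ≈ -13.900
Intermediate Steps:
b(l) = 1/(2*l)
M(t, H) = 1/(2*H) - t
G(5)*(M(1, -5) + 15) = -(((1/2)/(-5) - 1*1) + 15) = -(((1/2)*(-1/5) - 1) + 15) = -((-1/10 - 1) + 15) = -(-11/10 + 15) = -1*139/10 = -139/10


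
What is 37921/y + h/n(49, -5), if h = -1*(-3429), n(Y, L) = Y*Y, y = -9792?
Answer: -57471553/23510592 ≈ -2.4445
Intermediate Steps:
n(Y, L) = Y²
h = 3429
37921/y + h/n(49, -5) = 37921/(-9792) + 3429/(49²) = 37921*(-1/9792) + 3429/2401 = -37921/9792 + 3429*(1/2401) = -37921/9792 + 3429/2401 = -57471553/23510592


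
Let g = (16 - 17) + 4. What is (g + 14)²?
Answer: 289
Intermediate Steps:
g = 3 (g = -1 + 4 = 3)
(g + 14)² = (3 + 14)² = 17² = 289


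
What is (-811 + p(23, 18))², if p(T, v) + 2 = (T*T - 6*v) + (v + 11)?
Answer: 131769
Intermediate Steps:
p(T, v) = 9 + T² - 5*v (p(T, v) = -2 + ((T*T - 6*v) + (v + 11)) = -2 + ((T² - 6*v) + (11 + v)) = -2 + (11 + T² - 5*v) = 9 + T² - 5*v)
(-811 + p(23, 18))² = (-811 + (9 + 23² - 5*18))² = (-811 + (9 + 529 - 90))² = (-811 + 448)² = (-363)² = 131769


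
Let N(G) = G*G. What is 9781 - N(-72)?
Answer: 4597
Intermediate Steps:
N(G) = G²
9781 - N(-72) = 9781 - 1*(-72)² = 9781 - 1*5184 = 9781 - 5184 = 4597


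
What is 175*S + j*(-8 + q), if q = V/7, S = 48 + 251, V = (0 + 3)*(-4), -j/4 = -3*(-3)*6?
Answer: 380963/7 ≈ 54423.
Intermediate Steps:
j = -216 (j = -4*(-3*(-3))*6 = -36*6 = -4*54 = -216)
V = -12 (V = 3*(-4) = -12)
S = 299
q = -12/7 ≈ -1.7143
175*S + j*(-8 + q) = 175*299 - 216*(-8 - 12/7) = 52325 - 216*(-68/7) = 52325 + 14688/7 = 380963/7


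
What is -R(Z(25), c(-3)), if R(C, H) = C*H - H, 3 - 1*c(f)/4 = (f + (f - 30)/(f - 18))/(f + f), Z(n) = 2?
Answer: -232/21 ≈ -11.048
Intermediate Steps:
c(f) = 12 - 2*(f + (-30 + f)/(-18 + f))/f (c(f) = 12 - 4*(f + (f - 30)/(f - 18))/(f + f) = 12 - 4*(f + (-30 + f)/(-18 + f))/(2*f) = 12 - 4*(f + (-30 + f)/(-18 + f))*1/(2*f) = 12 - 2*(f + (-30 + f)/(-18 + f))/f)
R(C, H) = -H + C*H
-R(Z(25), c(-3)) = -2*(30 - 91*(-3) + 5*(-3)²)/(-3*(-18 - 3))*(-1 + 2) = -2*(-⅓)*(30 + 273 + 5*9)/(-21) = -2*(-⅓)*(-1/21)*(30 + 273 + 45) = -2*(-⅓)*(-1/21)*348 = -232/21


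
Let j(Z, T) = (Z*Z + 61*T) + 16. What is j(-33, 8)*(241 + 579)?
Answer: 1306260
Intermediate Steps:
j(Z, T) = 16 + Z**2 + 61*T (j(Z, T) = (Z**2 + 61*T) + 16 = 16 + Z**2 + 61*T)
j(-33, 8)*(241 + 579) = (16 + (-33)**2 + 61*8)*(241 + 579) = (16 + 1089 + 488)*820 = 1593*820 = 1306260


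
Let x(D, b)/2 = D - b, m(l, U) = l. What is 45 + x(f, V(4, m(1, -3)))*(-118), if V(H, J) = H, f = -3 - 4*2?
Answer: 3585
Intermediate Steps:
f = -11 (f = -3 - 8 = -11)
x(D, b) = -2*b + 2*D (x(D, b) = 2*(D - b) = -2*b + 2*D)
45 + x(f, V(4, m(1, -3)))*(-118) = 45 + (-2*4 + 2*(-11))*(-118) = 45 + (-8 - 22)*(-118) = 45 - 30*(-118) = 45 + 3540 = 3585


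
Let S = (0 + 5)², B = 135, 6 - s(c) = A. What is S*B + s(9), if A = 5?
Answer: 3376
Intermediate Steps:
s(c) = 1 (s(c) = 6 - 1*5 = 6 - 5 = 1)
S = 25 (S = 5² = 25)
S*B + s(9) = 25*135 + 1 = 3375 + 1 = 3376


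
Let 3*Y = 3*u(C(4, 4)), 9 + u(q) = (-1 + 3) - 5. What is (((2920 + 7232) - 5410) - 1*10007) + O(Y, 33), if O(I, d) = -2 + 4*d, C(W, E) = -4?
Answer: -5135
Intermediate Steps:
u(q) = -12 (u(q) = -9 + ((-1 + 3) - 5) = -9 + (2 - 5) = -9 - 3 = -12)
Y = -12 (Y = (3*(-12))/3 = (1/3)*(-36) = -12)
(((2920 + 7232) - 5410) - 1*10007) + O(Y, 33) = (((2920 + 7232) - 5410) - 1*10007) + (-2 + 4*33) = ((10152 - 5410) - 10007) + (-2 + 132) = (4742 - 10007) + 130 = -5265 + 130 = -5135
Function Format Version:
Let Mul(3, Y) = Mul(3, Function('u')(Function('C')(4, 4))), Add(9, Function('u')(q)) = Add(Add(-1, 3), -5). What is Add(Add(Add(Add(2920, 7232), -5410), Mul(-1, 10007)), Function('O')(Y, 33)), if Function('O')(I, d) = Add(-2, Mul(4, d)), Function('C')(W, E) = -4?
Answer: -5135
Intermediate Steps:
Function('u')(q) = -12 (Function('u')(q) = Add(-9, Add(Add(-1, 3), -5)) = Add(-9, Add(2, -5)) = Add(-9, -3) = -12)
Y = -12 (Y = Mul(Rational(1, 3), Mul(3, -12)) = Mul(Rational(1, 3), -36) = -12)
Add(Add(Add(Add(2920, 7232), -5410), Mul(-1, 10007)), Function('O')(Y, 33)) = Add(Add(Add(Add(2920, 7232), -5410), Mul(-1, 10007)), Add(-2, Mul(4, 33))) = Add(Add(Add(10152, -5410), -10007), Add(-2, 132)) = Add(Add(4742, -10007), 130) = Add(-5265, 130) = -5135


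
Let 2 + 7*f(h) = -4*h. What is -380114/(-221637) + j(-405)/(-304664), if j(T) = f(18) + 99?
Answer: 810512168569/472673704776 ≈ 1.7147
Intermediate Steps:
f(h) = -2/7 - 4*h/7 (f(h) = -2/7 + (-4*h)/7 = -2/7 - 4*h/7)
j(T) = 619/7 (j(T) = (-2/7 - 4/7*18) + 99 = (-2/7 - 72/7) + 99 = -74/7 + 99 = 619/7)
-380114/(-221637) + j(-405)/(-304664) = -380114/(-221637) + (619/7)/(-304664) = -380114*(-1/221637) + (619/7)*(-1/304664) = 380114/221637 - 619/2132648 = 810512168569/472673704776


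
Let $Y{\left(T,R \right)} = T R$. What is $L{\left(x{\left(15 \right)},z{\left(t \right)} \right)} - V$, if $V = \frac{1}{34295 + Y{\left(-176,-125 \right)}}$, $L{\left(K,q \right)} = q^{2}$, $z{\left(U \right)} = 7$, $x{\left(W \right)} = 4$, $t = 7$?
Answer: $\frac{2758454}{56295} \approx 49.0$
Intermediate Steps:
$Y{\left(T,R \right)} = R T$
$V = \frac{1}{56295}$ ($V = \frac{1}{34295 - -22000} = \frac{1}{34295 + 22000} = \frac{1}{56295} \approx 1.7764 \cdot 10^{-5}$)
$L{\left(x{\left(15 \right)},z{\left(t \right)} \right)} - V = 7^{2} - \frac{1}{56295} = 49 - \frac{1}{56295} = \frac{2758454}{56295}$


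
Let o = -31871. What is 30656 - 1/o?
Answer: 977037377/31871 ≈ 30656.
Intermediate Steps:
30656 - 1/o = 30656 - 1/(-31871) = 30656 - 1*(-1/31871) = 30656 + 1/31871 = 977037377/31871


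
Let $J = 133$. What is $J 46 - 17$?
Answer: $6101$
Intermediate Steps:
$J 46 - 17 = 133 \cdot 46 - 17 = 6118 - 17 = 6101$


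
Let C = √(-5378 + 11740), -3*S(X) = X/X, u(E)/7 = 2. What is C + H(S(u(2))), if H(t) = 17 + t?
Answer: 50/3 + √6362 ≈ 96.429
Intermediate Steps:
u(E) = 14 (u(E) = 7*2 = 14)
S(X) = -⅓ (S(X) = -X/(3*X) = -⅓*1 = -⅓)
C = √6362 ≈ 79.762
C + H(S(u(2))) = √6362 + (17 - ⅓) = √6362 + 50/3 = 50/3 + √6362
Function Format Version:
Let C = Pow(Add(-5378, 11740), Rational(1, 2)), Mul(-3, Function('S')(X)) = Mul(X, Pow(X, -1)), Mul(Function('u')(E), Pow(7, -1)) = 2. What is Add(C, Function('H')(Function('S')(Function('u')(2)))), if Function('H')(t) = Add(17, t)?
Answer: Add(Rational(50, 3), Pow(6362, Rational(1, 2))) ≈ 96.429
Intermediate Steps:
Function('u')(E) = 14 (Function('u')(E) = Mul(7, 2) = 14)
Function('S')(X) = Rational(-1, 3) (Function('S')(X) = Mul(Rational(-1, 3), Mul(X, Pow(X, -1))) = Mul(Rational(-1, 3), 1) = Rational(-1, 3))
C = Pow(6362, Rational(1, 2)) ≈ 79.762
Add(C, Function('H')(Function('S')(Function('u')(2)))) = Add(Pow(6362, Rational(1, 2)), Add(17, Rational(-1, 3))) = Add(Pow(6362, Rational(1, 2)), Rational(50, 3)) = Add(Rational(50, 3), Pow(6362, Rational(1, 2)))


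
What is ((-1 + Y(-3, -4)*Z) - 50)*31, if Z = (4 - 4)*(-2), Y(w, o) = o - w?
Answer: -1581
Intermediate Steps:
Z = 0 (Z = 0*(-2) = 0)
((-1 + Y(-3, -4)*Z) - 50)*31 = ((-1 + (-4 - 1*(-3))*0) - 50)*31 = ((-1 + (-4 + 3)*0) - 50)*31 = ((-1 - 1*0) - 50)*31 = ((-1 + 0) - 50)*31 = (-1 - 50)*31 = -51*31 = -1581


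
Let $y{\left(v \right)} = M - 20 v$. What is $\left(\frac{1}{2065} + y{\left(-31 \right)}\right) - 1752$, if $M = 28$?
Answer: $- \frac{2279759}{2065} \approx -1104.0$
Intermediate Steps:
$y{\left(v \right)} = 28 - 20 v$
$\left(\frac{1}{2065} + y{\left(-31 \right)}\right) - 1752 = \left(\frac{1}{2065} + \left(28 - -620\right)\right) - 1752 = \left(\frac{1}{2065} + \left(28 + 620\right)\right) - 1752 = \left(\frac{1}{2065} + 648\right) - 1752 = \frac{1338121}{2065} - 1752 = - \frac{2279759}{2065}$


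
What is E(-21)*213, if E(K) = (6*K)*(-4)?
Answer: 107352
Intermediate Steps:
E(K) = -24*K
E(-21)*213 = -24*(-21)*213 = 504*213 = 107352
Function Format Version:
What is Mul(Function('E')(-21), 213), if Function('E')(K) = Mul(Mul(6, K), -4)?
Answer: 107352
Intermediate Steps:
Function('E')(K) = Mul(-24, K)
Mul(Function('E')(-21), 213) = Mul(Mul(-24, -21), 213) = Mul(504, 213) = 107352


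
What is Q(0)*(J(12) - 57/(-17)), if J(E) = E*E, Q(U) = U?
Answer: 0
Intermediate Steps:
J(E) = E²
Q(0)*(J(12) - 57/(-17)) = 0*(12² - 57/(-17)) = 0*(144 - 57*(-1/17)) = 0*(144 + 57/17) = 0*(2505/17) = 0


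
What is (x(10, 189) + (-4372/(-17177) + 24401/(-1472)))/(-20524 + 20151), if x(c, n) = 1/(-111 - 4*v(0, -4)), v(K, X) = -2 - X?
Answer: 49136631311/1122305054528 ≈ 0.043782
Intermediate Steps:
x(c, n) = -1/119 (x(c, n) = 1/(-111 - 4*(-2 - 1*(-4))) = 1/(-111 - 4*(-2 + 4)) = 1/(-111 - 4*2) = 1/(-111 - 8) = 1/(-119) = -1/119)
(x(10, 189) + (-4372/(-17177) + 24401/(-1472)))/(-20524 + 20151) = (-1/119 + (-4372/(-17177) + 24401/(-1472)))/(-20524 + 20151) = (-1/119 + (-4372*(-1/17177) + 24401*(-1/1472)))/(-373) = (-1/119 + (4372/17177 - 24401/1472))*(-1/373) = (-1/119 - 412700393/25284544)*(-1/373) = -49136631311/3008860736*(-1/373) = 49136631311/1122305054528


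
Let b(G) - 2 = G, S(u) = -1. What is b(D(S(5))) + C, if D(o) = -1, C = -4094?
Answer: -4093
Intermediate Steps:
b(G) = 2 + G
b(D(S(5))) + C = (2 - 1) - 4094 = 1 - 4094 = -4093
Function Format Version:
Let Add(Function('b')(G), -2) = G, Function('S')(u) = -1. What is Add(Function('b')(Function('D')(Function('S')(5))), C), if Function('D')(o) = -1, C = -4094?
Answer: -4093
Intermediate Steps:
Function('b')(G) = Add(2, G)
Add(Function('b')(Function('D')(Function('S')(5))), C) = Add(Add(2, -1), -4094) = Add(1, -4094) = -4093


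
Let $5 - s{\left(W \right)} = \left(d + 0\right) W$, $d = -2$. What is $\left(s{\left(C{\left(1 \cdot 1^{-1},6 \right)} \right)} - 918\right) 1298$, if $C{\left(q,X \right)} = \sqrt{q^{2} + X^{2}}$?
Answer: $-1185074 + 2596 \sqrt{37} \approx -1.1693 \cdot 10^{6}$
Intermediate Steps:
$C{\left(q,X \right)} = \sqrt{X^{2} + q^{2}}$
$s{\left(W \right)} = 5 + 2 W$ ($s{\left(W \right)} = 5 - \left(-2 + 0\right) W = 5 - - 2 W = 5 + 2 W$)
$\left(s{\left(C{\left(1 \cdot 1^{-1},6 \right)} \right)} - 918\right) 1298 = \left(\left(5 + 2 \sqrt{6^{2} + \left(1 \cdot 1^{-1}\right)^{2}}\right) - 918\right) 1298 = \left(\left(5 + 2 \sqrt{36 + \left(1 \cdot 1\right)^{2}}\right) - 918\right) 1298 = \left(\left(5 + 2 \sqrt{36 + 1^{2}}\right) - 918\right) 1298 = \left(\left(5 + 2 \sqrt{36 + 1}\right) - 918\right) 1298 = \left(\left(5 + 2 \sqrt{37}\right) - 918\right) 1298 = \left(-913 + 2 \sqrt{37}\right) 1298 = -1185074 + 2596 \sqrt{37}$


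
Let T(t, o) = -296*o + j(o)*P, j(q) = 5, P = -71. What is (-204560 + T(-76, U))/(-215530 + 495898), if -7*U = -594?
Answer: -536743/654192 ≈ -0.82047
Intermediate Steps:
U = 594/7 (U = -⅐*(-594) = 594/7 ≈ 84.857)
T(t, o) = -355 - 296*o (T(t, o) = -296*o + 5*(-71) = -296*o - 355 = -355 - 296*o)
(-204560 + T(-76, U))/(-215530 + 495898) = (-204560 + (-355 - 296*594/7))/(-215530 + 495898) = (-204560 + (-355 - 175824/7))/280368 = (-204560 - 178309/7)*(1/280368) = -1610229/7*1/280368 = -536743/654192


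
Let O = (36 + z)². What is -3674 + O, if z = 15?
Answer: -1073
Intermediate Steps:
O = 2601 (O = (36 + 15)² = 51² = 2601)
-3674 + O = -3674 + 2601 = -1073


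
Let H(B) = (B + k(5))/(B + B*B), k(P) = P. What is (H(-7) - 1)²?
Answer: 484/441 ≈ 1.0975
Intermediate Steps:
H(B) = (5 + B)/(B + B²) (H(B) = (B + 5)/(B + B*B) = (5 + B)/(B + B²))
(H(-7) - 1)² = ((5 - 7)/((-7)*(1 - 7)) - 1)² = (-⅐*(-2)/(-6) - 1)² = (-⅐*(-⅙)*(-2) - 1)² = (-1/21 - 1)² = (-22/21)² = 484/441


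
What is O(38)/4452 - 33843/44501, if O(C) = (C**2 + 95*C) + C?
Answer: 18982514/49529613 ≈ 0.38326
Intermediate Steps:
O(C) = C**2 + 96*C
O(38)/4452 - 33843/44501 = (38*(96 + 38))/4452 - 33843/44501 = (38*134)*(1/4452) - 33843*1/44501 = 5092*(1/4452) - 33843/44501 = 1273/1113 - 33843/44501 = 18982514/49529613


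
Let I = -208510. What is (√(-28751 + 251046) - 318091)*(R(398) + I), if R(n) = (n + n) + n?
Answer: 65945353756 - 207316*√222295 ≈ 6.5848e+10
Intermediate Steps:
R(n) = 3*n (R(n) = 2*n + n = 3*n)
(√(-28751 + 251046) - 318091)*(R(398) + I) = (√(-28751 + 251046) - 318091)*(3*398 - 208510) = (√222295 - 318091)*(1194 - 208510) = (-318091 + √222295)*(-207316) = 65945353756 - 207316*√222295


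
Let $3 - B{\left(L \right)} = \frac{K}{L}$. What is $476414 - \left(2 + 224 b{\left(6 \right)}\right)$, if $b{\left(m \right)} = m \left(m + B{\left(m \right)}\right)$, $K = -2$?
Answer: $463868$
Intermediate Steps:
$B{\left(L \right)} = 3 + \frac{2}{L}$ ($B{\left(L \right)} = 3 - - \frac{2}{L} = 3 + \frac{2}{L}$)
$b{\left(m \right)} = m \left(3 + m + \frac{2}{m}\right)$ ($b{\left(m \right)} = m \left(m + \left(3 + \frac{2}{m}\right)\right) = m \left(3 + m + \frac{2}{m}\right)$)
$476414 - \left(2 + 224 b{\left(6 \right)}\right) = 476414 - \left(2 + 224 \left(2 + 6 \left(3 + 6\right)\right)\right) = 476414 - \left(2 + 224 \left(2 + 6 \cdot 9\right)\right) = 476414 - \left(2 + 224 \left(2 + 54\right)\right) = 476414 - 12546 = 463868$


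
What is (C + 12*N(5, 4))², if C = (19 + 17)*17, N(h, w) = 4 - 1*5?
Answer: 360000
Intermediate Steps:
N(h, w) = -1 (N(h, w) = 4 - 5 = -1)
C = 612 (C = 36*17 = 612)
(C + 12*N(5, 4))² = (612 + 12*(-1))² = (612 - 12)² = 600² = 360000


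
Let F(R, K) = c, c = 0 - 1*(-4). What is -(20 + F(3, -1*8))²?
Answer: -576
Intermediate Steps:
c = 4 (c = 0 + 4 = 4)
F(R, K) = 4
-(20 + F(3, -1*8))² = -(20 + 4)² = -1*24² = -1*576 = -576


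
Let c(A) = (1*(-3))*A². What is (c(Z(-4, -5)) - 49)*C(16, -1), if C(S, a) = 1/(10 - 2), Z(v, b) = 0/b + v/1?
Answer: -97/8 ≈ -12.125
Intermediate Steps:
Z(v, b) = v (Z(v, b) = 0 + v*1 = 0 + v = v)
c(A) = -3*A²
C(S, a) = ⅛ (C(S, a) = 1/8 = ⅛)
(c(Z(-4, -5)) - 49)*C(16, -1) = (-3*(-4)² - 49)*(⅛) = (-3*16 - 49)*(⅛) = (-48 - 49)*(⅛) = -97*⅛ = -97/8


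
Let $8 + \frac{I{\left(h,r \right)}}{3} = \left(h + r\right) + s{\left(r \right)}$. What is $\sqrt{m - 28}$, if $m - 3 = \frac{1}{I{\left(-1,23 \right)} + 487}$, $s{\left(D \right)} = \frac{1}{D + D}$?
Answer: $\frac{i \sqrt{14806119723}}{24337} \approx 4.9998 i$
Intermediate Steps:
$s{\left(D \right)} = \frac{1}{2 D}$
$I{\left(h,r \right)} = -24 + 3 h + 3 r + \frac{3}{2 r}$ ($I{\left(h,r \right)} = -24 + 3 \left(\left(h + r\right) + \frac{1}{2 r}\right) = -24 + 3 \left(h + r + \frac{1}{2 r}\right) = -24 + \left(3 h + 3 r + \frac{3}{2 r}\right) = -24 + 3 h + 3 r + \frac{3}{2 r}$)
$m = \frac{73057}{24337}$ ($m = 3 + \frac{1}{\frac{3 \left(1 + 2 \cdot 23 \left(-8 - 1 + 23\right)\right)}{2 \cdot 23} + 487} = 3 + \frac{1}{\frac{3}{2} \cdot \frac{1}{23} \left(1 + 2 \cdot 23 \cdot 14\right) + 487} = 3 + \frac{1}{\frac{3}{2} \cdot \frac{1}{23} \left(1 + 644\right) + 487} = 3 + \frac{1}{\frac{3}{2} \cdot \frac{1}{23} \cdot 645 + 487} = 3 + \frac{1}{\frac{1935}{46} + 487} = 3 + \frac{1}{\frac{24337}{46}} = 3 + \frac{46}{24337} = \frac{73057}{24337} \approx 3.0019$)
$\sqrt{m - 28} = \sqrt{\frac{73057}{24337} - 28} = \sqrt{- \frac{608379}{24337}} = \frac{i \sqrt{14806119723}}{24337}$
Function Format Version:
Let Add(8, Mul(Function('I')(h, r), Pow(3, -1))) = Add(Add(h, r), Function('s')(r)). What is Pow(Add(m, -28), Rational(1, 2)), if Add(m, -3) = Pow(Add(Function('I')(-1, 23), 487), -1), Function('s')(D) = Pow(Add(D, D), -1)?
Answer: Mul(Rational(1, 24337), I, Pow(14806119723, Rational(1, 2))) ≈ Mul(4.9998, I)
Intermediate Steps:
Function('s')(D) = Mul(Rational(1, 2), Pow(D, -1)) (Function('s')(D) = Pow(Mul(2, D), -1) = Mul(Rational(1, 2), Pow(D, -1)))
Function('I')(h, r) = Add(-24, Mul(3, h), Mul(3, r), Mul(Rational(3, 2), Pow(r, -1))) (Function('I')(h, r) = Add(-24, Mul(3, Add(Add(h, r), Mul(Rational(1, 2), Pow(r, -1))))) = Add(-24, Mul(3, Add(h, r, Mul(Rational(1, 2), Pow(r, -1))))) = Add(-24, Add(Mul(3, h), Mul(3, r), Mul(Rational(3, 2), Pow(r, -1)))) = Add(-24, Mul(3, h), Mul(3, r), Mul(Rational(3, 2), Pow(r, -1))))
m = Rational(73057, 24337) (m = Add(3, Pow(Add(Mul(Rational(3, 2), Pow(23, -1), Add(1, Mul(2, 23, Add(-8, -1, 23)))), 487), -1)) = Add(3, Pow(Add(Mul(Rational(3, 2), Rational(1, 23), Add(1, Mul(2, 23, 14))), 487), -1)) = Add(3, Pow(Add(Mul(Rational(3, 2), Rational(1, 23), Add(1, 644)), 487), -1)) = Add(3, Pow(Add(Mul(Rational(3, 2), Rational(1, 23), 645), 487), -1)) = Add(3, Pow(Add(Rational(1935, 46), 487), -1)) = Add(3, Pow(Rational(24337, 46), -1)) = Add(3, Rational(46, 24337)) = Rational(73057, 24337) ≈ 3.0019)
Pow(Add(m, -28), Rational(1, 2)) = Pow(Add(Rational(73057, 24337), -28), Rational(1, 2)) = Pow(Rational(-608379, 24337), Rational(1, 2)) = Mul(Rational(1, 24337), I, Pow(14806119723, Rational(1, 2)))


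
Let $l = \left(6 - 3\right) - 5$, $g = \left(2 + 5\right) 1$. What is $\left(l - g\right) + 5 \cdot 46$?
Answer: $221$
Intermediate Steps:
$g = 7$ ($g = 7 \cdot 1 = 7$)
$l = -2$ ($l = 3 - 5 = -2$)
$\left(l - g\right) + 5 \cdot 46 = \left(-2 - 7\right) + 5 \cdot 46 = \left(-2 - 7\right) + 230 = -9 + 230 = 221$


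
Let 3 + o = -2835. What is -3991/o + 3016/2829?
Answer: 6616649/2676234 ≈ 2.4724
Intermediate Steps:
o = -2838 (o = -3 - 2835 = -2838)
-3991/o + 3016/2829 = -3991/(-2838) + 3016/2829 = -3991*(-1/2838) + 3016*(1/2829) = 3991/2838 + 3016/2829 = 6616649/2676234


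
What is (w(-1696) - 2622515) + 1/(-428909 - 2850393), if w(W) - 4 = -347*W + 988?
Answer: -6666857038323/3279302 ≈ -2.0330e+6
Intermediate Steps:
w(W) = 992 - 347*W (w(W) = 4 + (-347*W + 988) = 4 + (988 - 347*W) = 992 - 347*W)
(w(-1696) - 2622515) + 1/(-428909 - 2850393) = ((992 - 347*(-1696)) - 2622515) + 1/(-428909 - 2850393) = ((992 + 588512) - 2622515) + 1/(-3279302) = (589504 - 2622515) - 1/3279302 = -2033011 - 1/3279302 = -6666857038323/3279302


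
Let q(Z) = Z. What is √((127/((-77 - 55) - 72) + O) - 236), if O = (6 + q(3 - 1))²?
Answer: I*√1795965/102 ≈ 13.139*I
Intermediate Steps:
O = 64 (O = (6 + (3 - 1))² = (6 + 2)² = 8² = 64)
√((127/((-77 - 55) - 72) + O) - 236) = √((127/((-77 - 55) - 72) + 64) - 236) = √((127/(-132 - 72) + 64) - 236) = √((127/(-204) + 64) - 236) = √((127*(-1/204) + 64) - 236) = √((-127/204 + 64) - 236) = √(12929/204 - 236) = √(-35215/204) = I*√1795965/102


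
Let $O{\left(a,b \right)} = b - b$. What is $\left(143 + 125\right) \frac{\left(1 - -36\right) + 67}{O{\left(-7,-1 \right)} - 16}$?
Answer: $-1742$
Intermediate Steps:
$O{\left(a,b \right)} = 0$
$\left(143 + 125\right) \frac{\left(1 - -36\right) + 67}{O{\left(-7,-1 \right)} - 16} = \left(143 + 125\right) \frac{\left(1 - -36\right) + 67}{0 - 16} = 268 \frac{\left(1 + 36\right) + 67}{-16} = 268 \left(37 + 67\right) \left(- \frac{1}{16}\right) = 268 \cdot 104 \left(- \frac{1}{16}\right) = 268 \left(- \frac{13}{2}\right) = -1742$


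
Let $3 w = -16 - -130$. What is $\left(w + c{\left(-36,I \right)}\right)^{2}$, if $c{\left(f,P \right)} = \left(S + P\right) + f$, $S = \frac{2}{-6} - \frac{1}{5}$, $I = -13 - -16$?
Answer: $\frac{4489}{225} \approx 19.951$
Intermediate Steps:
$I = 3$ ($I = -13 + 16 = 3$)
$S = - \frac{8}{15}$ ($S = 2 \left(- \frac{1}{6}\right) - \frac{1}{5} = - \frac{1}{3} - \frac{1}{5} = - \frac{8}{15} \approx -0.53333$)
$c{\left(f,P \right)} = - \frac{8}{15} + P + f$ ($c{\left(f,P \right)} = \left(- \frac{8}{15} + P\right) + f = - \frac{8}{15} + P + f$)
$w = 38$ ($w = \frac{-16 - -130}{3} = \frac{-16 + 130}{3} = \frac{1}{3} \cdot 114 = 38$)
$\left(w + c{\left(-36,I \right)}\right)^{2} = \left(38 - \frac{503}{15}\right)^{2} = \left(\frac{67}{15}\right)^{2} = \frac{4489}{225}$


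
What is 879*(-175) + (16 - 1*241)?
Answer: -154050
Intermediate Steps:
879*(-175) + (16 - 1*241) = -153825 + (16 - 241) = -153825 - 225 = -154050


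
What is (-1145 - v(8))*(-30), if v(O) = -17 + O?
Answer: 34080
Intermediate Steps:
(-1145 - v(8))*(-30) = (-1145 - (-17 + 8))*(-30) = (-1145 - 1*(-9))*(-30) = (-1145 + 9)*(-30) = -1136*(-30) = 34080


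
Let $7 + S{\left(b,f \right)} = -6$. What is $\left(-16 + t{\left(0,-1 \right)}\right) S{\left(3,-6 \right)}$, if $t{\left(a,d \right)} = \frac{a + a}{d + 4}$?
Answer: $208$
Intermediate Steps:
$t{\left(a,d \right)} = \frac{2 a}{4 + d}$
$S{\left(b,f \right)} = -13$ ($S{\left(b,f \right)} = -7 - 6 = -13$)
$\left(-16 + t{\left(0,-1 \right)}\right) S{\left(3,-6 \right)} = \left(-16 + 2 \cdot 0 \frac{1}{4 - 1}\right) \left(-13\right) = \left(-16 + 2 \cdot 0 \cdot \frac{1}{3}\right) \left(-13\right) = \left(-16 + 0\right) \left(-13\right) = \left(-16\right) \left(-13\right) = 208$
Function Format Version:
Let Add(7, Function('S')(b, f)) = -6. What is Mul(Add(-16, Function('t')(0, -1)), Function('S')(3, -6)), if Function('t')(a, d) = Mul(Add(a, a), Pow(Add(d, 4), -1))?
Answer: 208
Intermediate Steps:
Function('t')(a, d) = Mul(2, a, Pow(Add(4, d), -1)) (Function('t')(a, d) = Mul(Mul(2, a), Pow(Add(4, d), -1)) = Mul(2, a, Pow(Add(4, d), -1)))
Function('S')(b, f) = -13 (Function('S')(b, f) = Add(-7, -6) = -13)
Mul(Add(-16, Function('t')(0, -1)), Function('S')(3, -6)) = Mul(Add(-16, Mul(2, 0, Pow(Add(4, -1), -1))), -13) = Mul(Add(-16, Mul(2, 0, Pow(3, -1))), -13) = Mul(Add(-16, Mul(2, 0, Rational(1, 3))), -13) = Mul(Add(-16, 0), -13) = Mul(-16, -13) = 208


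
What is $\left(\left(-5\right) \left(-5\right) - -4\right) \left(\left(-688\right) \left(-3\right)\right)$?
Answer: $59856$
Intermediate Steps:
$\left(\left(-5\right) \left(-5\right) - -4\right) \left(\left(-688\right) \left(-3\right)\right) = \left(25 + 4\right) 2064 = 29 \cdot 2064 = 59856$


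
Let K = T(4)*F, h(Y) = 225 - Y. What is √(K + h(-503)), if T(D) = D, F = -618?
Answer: 4*I*√109 ≈ 41.761*I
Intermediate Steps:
K = -2472 (K = 4*(-618) = -2472)
√(K + h(-503)) = √(-2472 + (225 - 1*(-503))) = √(-2472 + (225 + 503)) = √(-2472 + 728) = √(-1744) = 4*I*√109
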